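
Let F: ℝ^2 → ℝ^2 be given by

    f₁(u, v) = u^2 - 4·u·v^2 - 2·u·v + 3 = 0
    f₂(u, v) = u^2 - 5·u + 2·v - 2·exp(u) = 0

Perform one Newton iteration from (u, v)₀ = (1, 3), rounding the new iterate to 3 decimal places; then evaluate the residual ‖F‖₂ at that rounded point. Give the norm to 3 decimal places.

At (1, 3): F = (-38.000, -3.43656).
Jacobian J = [[2·u - 4·v^2 - 2·v, -8·u·v - 2·u], [2·u - 2·exp(u) - 5, 2]].
At the point, J = [[-40.000, -26.000], [-8.43656, 2.000]] (det J = -299.35066).
Solving J·Δ = −F gives Δ = (-0.552, -0.612).
Then the next iterate is (u, v)₁ = (0.448, 2.388).
Re-evaluating at (0.448, 2.388): F = (-9.15790, -0.39365), so ‖F‖₂ = 9.166.

9.166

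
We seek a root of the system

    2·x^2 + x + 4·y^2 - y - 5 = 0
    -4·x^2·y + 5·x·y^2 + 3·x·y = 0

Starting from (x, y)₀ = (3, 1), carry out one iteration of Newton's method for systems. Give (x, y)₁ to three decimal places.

(2.066, 0.020)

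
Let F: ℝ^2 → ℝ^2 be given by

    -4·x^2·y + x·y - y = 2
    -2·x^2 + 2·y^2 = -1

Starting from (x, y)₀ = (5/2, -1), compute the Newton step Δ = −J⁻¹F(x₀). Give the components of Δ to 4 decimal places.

(-0.9944, 0.1109)

At (5/2, -1): F = (21.5000, -9.5000).
Jacobian J = [[-8·x·y + y, -4·x^2 + x - 1], [-4·x, 4·y]].
At the point, J = [[19.0000, -23.5000], [-10.0000, -4.0000]] (det J = -311.0000).
Solving J·Δ = −F gives Δ = (-0.9944, 0.1109).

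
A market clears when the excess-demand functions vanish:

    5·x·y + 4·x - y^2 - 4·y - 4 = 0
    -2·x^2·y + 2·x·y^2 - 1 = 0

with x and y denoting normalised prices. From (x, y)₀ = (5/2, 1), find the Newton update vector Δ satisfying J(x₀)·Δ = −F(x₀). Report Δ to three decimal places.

At (5/2, 1): F = (13.500, -8.500).
Jacobian J = [[5·y + 4, 5·x - 2·y - 4], [-4·x·y + 2·y^2, -2·x^2 + 4·x·y]].
At the point, J = [[9.000, 6.500], [-8.000, -2.500]] (det J = 29.500).
Solving J·Δ = −F gives Δ = (-0.729, -1.068).

(-0.729, -1.068)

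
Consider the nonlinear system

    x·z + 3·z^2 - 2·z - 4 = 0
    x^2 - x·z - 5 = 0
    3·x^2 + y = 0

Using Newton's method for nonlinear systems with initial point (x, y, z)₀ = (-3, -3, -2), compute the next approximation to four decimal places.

At (-3, -3, -2): F = (18.0000, -2.0000, 24.0000).
Jacobian J = [[z, 0, x + 6·z - 2], [2·x - z, 0, -x], [6·x, 1, 0]].
At the point, J = [[-2.0000, 0.0000, -17.0000], [-4.0000, 0.0000, 3.0000], [-18.0000, 1.0000, 0.0000]] (det J = 74.0000).
Solving J·Δ = −F gives Δ = (0.2703, -19.1351, 1.0270).
Then the next iterate is (x, y, z)₁ = (-2.7297, -22.1351, -0.9730).

(-2.7297, -22.1351, -0.9730)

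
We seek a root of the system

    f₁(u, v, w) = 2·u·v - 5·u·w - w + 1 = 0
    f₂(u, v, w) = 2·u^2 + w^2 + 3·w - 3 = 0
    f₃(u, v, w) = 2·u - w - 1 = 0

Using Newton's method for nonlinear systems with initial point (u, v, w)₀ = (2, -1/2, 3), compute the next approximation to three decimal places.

(1.115, -0.404, 1.231)

At (2, -1/2, 3): F = (-34.000, 23.000, 0.000).
Jacobian J = [[2·v - 5·w, 2·u, -5·u - 1], [4·u, 0, 2·w + 3], [2, 0, -1]].
At the point, J = [[-16.000, 4.000, -11.000], [8.000, 0.000, 9.000], [2.000, 0.000, -1.000]] (det J = 104.000).
Solving J·Δ = −F gives Δ = (-0.885, 0.096, -1.769).
Then the next iterate is (u, v, w)₁ = (1.115, -0.404, 1.231).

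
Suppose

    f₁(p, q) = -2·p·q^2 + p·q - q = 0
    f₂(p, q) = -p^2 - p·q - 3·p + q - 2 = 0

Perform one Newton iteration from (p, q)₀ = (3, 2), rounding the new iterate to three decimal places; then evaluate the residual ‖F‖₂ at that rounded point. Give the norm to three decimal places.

At (3, 2): F = (-20.000, -24.000).
Jacobian J = [[-2·q^2 + q, -4·p·q + p - 1], [-2·p - q - 3, -p + 1]].
At the point, J = [[-6.000, -22.000], [-11.000, -2.000]] (det J = -230.000).
Solving J·Δ = −F gives Δ = (-2.122, -0.330).
Then the next iterate is (p, q)₁ = (0.878, 1.670).
Re-evaluating at (0.878, 1.670): F = (-5.10105, -5.20114), so ‖F‖₂ = 7.285.

7.285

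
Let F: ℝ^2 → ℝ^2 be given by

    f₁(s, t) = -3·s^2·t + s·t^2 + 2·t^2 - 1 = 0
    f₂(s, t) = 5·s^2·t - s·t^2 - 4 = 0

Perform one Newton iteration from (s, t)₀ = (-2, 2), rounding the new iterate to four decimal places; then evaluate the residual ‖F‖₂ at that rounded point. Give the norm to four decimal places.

14.0998

At (-2, 2): F = (-25.0000, 44.0000).
Jacobian J = [[-6·s·t + t^2, -3·s^2 + 2·s·t + 4·t], [10·s·t - t^2, 5·s^2 - 2·s·t]].
At the point, J = [[28.0000, -12.0000], [-44.0000, 28.0000]] (det J = 256.0000).
Solving J·Δ = −F gives Δ = (0.6719, -0.5156).
Then the next iterate is (s, t)₁ = (-1.3281, 1.4844).
Re-evaluating at (-1.3281, 1.4844): F = (-7.374281, 12.017685), so ‖F‖₂ = 14.0998.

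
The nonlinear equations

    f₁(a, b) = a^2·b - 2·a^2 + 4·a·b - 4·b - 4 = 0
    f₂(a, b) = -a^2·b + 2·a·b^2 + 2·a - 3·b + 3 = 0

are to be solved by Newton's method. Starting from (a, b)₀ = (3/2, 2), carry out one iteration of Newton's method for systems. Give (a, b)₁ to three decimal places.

(2.361, 0.378)

At (3/2, 2): F = (0.000, 7.500).
Jacobian J = [[2·a·b - 4·a + 4·b, a^2 + 4·a - 4], [-2·a·b + 2·b^2 + 2, -a^2 + 4·a·b - 3]].
At the point, J = [[8.000, 4.250], [4.000, 6.750]] (det J = 37.000).
Solving J·Δ = −F gives Δ = (0.861, -1.622).
Then the next iterate is (a, b)₁ = (2.361, 0.378).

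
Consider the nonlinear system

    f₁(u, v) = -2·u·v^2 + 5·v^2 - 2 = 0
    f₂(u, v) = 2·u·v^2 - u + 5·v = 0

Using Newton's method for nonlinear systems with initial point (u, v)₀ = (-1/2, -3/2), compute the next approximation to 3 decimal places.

(2.259, -1.551)

At (-1/2, -3/2): F = (11.500, -9.250).
Jacobian J = [[-2·v^2, -4·u·v + 10·v], [2·v^2 - 1, 4·u·v + 5]].
At the point, J = [[-4.500, -18.000], [3.500, 8.000]] (det J = 27.000).
Solving J·Δ = −F gives Δ = (2.759, -0.051).
Then the next iterate is (u, v)₁ = (2.259, -1.551).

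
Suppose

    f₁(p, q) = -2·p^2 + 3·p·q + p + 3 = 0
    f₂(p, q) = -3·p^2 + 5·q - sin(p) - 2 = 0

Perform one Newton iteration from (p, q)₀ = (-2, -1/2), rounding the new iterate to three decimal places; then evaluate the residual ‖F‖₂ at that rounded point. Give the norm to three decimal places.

3.585

At (-2, -1/2): F = (-4.000, -15.59070).
Jacobian J = [[-4·p + 3·q + 1, 3·p], [-6·p - cos(p), 5]].
At the point, J = [[7.500, -6.000], [12.41615, 5.000]] (det J = 111.99688).
Solving J·Δ = −F gives Δ = (1.014, 0.601).
Then the next iterate is (p, q)₁ = (-0.986, 0.101).
Re-evaluating at (-0.986, 0.101): F = (-0.22915, -3.57776), so ‖F‖₂ = 3.585.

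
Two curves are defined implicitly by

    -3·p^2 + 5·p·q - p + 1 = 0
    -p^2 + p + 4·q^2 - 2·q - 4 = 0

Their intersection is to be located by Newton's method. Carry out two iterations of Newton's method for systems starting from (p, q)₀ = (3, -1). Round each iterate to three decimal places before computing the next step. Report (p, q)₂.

At (3, -1): F = (-44.000, -4.000).
Jacobian J = [[-6·p + 5·q - 1, 5·p], [-2·p + 1, 8·q - 2]].
At the point, J = [[-24.000, 15.000], [-5.000, -10.000]] (det J = 315.000).
Solving J·Δ = −F gives Δ = (-1.587, 0.394).
Then the next iterate is (p, q)₁ = (1.413, -0.606).
Round to (1.413, -0.606) and repeat: F = (-10.68410, -1.90263), J = [[-12.508, 7.065], [-1.826, -6.848]].
Δ = (-0.879, -0.044), so (p, q)₂ = (0.534, -0.650).

(0.534, -0.650)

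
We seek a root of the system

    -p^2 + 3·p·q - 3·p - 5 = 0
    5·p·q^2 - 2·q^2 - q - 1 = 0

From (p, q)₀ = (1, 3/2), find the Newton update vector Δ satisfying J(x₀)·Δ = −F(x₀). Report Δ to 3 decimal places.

(-1.291, 1.285)

At (1, 3/2): F = (-4.500, 4.250).
Jacobian J = [[-2·p + 3·q - 3, 3·p], [5·q^2, 10·p·q - 4·q - 1]].
At the point, J = [[-0.500, 3.000], [11.250, 8.000]] (det J = -37.750).
Solving J·Δ = −F gives Δ = (-1.291, 1.285).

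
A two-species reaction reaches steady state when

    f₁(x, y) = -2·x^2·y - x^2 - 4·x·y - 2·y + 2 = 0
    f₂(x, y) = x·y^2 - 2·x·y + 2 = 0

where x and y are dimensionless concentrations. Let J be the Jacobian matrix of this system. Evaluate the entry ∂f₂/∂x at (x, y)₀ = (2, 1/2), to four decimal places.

∂f₂/∂x = y^2 - 2·y.
At (2, 1/2) this is -0.7500.

-0.7500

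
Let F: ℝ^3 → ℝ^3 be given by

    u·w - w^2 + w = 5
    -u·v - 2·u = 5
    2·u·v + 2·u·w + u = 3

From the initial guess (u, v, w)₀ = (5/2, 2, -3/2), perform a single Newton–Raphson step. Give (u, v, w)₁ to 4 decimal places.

(-1.2937, 2.0698, -0.4524)

At (5/2, 2, -3/2): F = (-12.5000, -15.0000, 2.0000).
Jacobian J = [[w, 0, u - 2·w + 1], [-v - 2, -u, 0], [2·v + 2·w + 1, 2·u, 2·u]].
At the point, J = [[-1.5000, 0.0000, 6.5000], [-4.0000, -2.5000, 0.0000], [2.0000, 5.0000, 5.0000]] (det J = -78.7500).
Solving J·Δ = −F gives Δ = (-3.7937, 0.0698, 1.0476).
Then the next iterate is (u, v, w)₁ = (-1.2937, 2.0698, -0.4524).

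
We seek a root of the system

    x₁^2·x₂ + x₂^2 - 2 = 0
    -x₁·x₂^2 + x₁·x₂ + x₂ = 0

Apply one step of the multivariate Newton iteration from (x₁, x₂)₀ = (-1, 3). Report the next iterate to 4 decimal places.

At (-1, 3): F = (10.0000, 9.0000).
Jacobian J = [[2·x₁·x₂, x₁^2 + 2·x₂], [-x₂^2 + x₂, -2·x₁·x₂ + x₁ + 1]].
At the point, J = [[-6.0000, 7.0000], [-6.0000, 6.0000]] (det J = 6.0000).
Solving J·Δ = −F gives Δ = (0.5000, -1.0000).
Then the next iterate is (x₁, x₂)₁ = (-0.5000, 2.0000).

(-0.5000, 2.0000)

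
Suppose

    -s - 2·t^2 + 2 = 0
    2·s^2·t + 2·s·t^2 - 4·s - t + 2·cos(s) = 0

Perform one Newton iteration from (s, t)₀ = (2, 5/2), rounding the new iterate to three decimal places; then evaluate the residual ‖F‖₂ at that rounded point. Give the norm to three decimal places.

6.935

At (2, 5/2): F = (-12.500, 33.66771).
Jacobian J = [[-1, -4·t], [4·s·t + 2·t^2 - 2·sin(s) - 4, 2·s^2 + 4·s·t - 1]].
At the point, J = [[-1.000, -10.000], [26.68141, 27.000]] (det J = 239.81405).
Solving J·Δ = −F gives Δ = (0.003, -1.250).
Then the next iterate is (s, t)₁ = (2.003, 1.250).
Re-evaluating at (2.003, 1.250): F = (-3.128, 6.18965), so ‖F‖₂ = 6.935.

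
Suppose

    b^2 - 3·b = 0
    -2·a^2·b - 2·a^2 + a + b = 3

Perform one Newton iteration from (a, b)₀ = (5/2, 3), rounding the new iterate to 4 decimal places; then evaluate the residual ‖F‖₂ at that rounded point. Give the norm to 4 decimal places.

At (5/2, 3): F = (0.0000, -47.5000).
Jacobian J = [[0, 2·b - 3], [-4·a·b - 4·a + 1, -2·a^2 + 1]].
At the point, J = [[0.0000, 3.0000], [-39.0000, -11.5000]] (det J = 117.0000).
Solving J·Δ = −F gives Δ = (-1.2179, 0.0000).
Then the next iterate is (a, b)₁ = (1.2821, 3.0000).
Re-evaluating at (1.2821, 3.0000): F = (0.0000, -11.868143), so ‖F‖₂ = 11.8681.

11.8681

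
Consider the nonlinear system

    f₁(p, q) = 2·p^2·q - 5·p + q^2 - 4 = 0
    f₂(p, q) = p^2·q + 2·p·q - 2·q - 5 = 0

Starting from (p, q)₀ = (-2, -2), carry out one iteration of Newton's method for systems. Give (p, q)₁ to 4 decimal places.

(-1.5789, -1.6579)

At (-2, -2): F = (-6.0000, -1.0000).
Jacobian J = [[4·p·q - 5, 2·p^2 + 2·q], [2·p·q + 2·q, p^2 + 2·p - 2]].
At the point, J = [[11.0000, 4.0000], [4.0000, -2.0000]] (det J = -38.0000).
Solving J·Δ = −F gives Δ = (0.4211, 0.3421).
Then the next iterate is (p, q)₁ = (-1.5789, -1.6579).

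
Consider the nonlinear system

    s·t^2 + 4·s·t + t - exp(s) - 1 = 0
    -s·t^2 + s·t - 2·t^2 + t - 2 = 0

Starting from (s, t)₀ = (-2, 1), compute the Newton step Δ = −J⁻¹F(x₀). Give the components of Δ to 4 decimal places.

(-4.7002, -3.0000)

At (-2, 1): F = (-10.135335, -3.0000).
Jacobian J = [[t^2 + 4·t - exp(s), 2·s·t + 4·s + 1], [-t^2 + t, -2·s·t + s - 4·t + 1]].
At the point, J = [[4.864665, -11.0000], [0.0000, -1.0000]] (det J = -4.864665).
Solving J·Δ = −F gives Δ = (-4.7002, -3.0000).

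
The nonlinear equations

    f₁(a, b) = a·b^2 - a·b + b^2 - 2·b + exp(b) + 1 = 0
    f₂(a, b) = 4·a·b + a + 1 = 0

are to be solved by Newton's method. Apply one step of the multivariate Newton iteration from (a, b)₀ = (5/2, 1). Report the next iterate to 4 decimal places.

(0.8418, 0.4791)

At (5/2, 1): F = (2.718282, 13.5000).
Jacobian J = [[b^2 - b, 2·a·b - a + 2·b + exp(b) - 2], [4·b + 1, 4·a]].
At the point, J = [[0.0000, 5.218282], [5.0000, 10.0000]] (det J = -26.091409).
Solving J·Δ = −F gives Δ = (-1.6582, -0.5209).
Then the next iterate is (a, b)₁ = (0.8418, 0.4791).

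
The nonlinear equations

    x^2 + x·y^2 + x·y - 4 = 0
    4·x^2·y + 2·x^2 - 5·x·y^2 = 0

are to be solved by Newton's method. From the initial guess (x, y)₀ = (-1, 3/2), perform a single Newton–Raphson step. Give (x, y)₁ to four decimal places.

(-1.6766, -0.4835)

At (-1, 3/2): F = (-6.7500, 19.2500).
Jacobian J = [[2·x + y^2 + y, 2·x·y + x], [8·x·y + 4·x - 5·y^2, 4·x^2 - 10·x·y]].
At the point, J = [[1.7500, -4.0000], [-27.2500, 19.0000]] (det J = -75.7500).
Solving J·Δ = −F gives Δ = (-0.6766, -1.9835).
Then the next iterate is (x, y)₁ = (-1.6766, -0.4835).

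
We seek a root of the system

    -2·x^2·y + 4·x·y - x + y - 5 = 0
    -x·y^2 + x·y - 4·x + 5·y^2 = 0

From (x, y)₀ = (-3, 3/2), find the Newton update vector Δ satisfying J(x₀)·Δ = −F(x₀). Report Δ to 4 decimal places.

At (-3, 3/2): F = (-45.5000, 25.5000).
Jacobian J = [[-4·x·y + 4·y - 1, -2·x^2 + 4·x + 1], [-y^2 + y - 4, -2·x·y + x + 10·y]].
At the point, J = [[23.0000, -29.0000], [-4.7500, 21.0000]] (det J = 345.2500).
Solving J·Δ = −F gives Δ = (0.6256, -1.0728).

(0.6256, -1.0728)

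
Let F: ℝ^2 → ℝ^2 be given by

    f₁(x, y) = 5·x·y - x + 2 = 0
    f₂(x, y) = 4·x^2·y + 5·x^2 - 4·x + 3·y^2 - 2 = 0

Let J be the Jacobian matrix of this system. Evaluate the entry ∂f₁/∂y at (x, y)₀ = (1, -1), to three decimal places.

5.000

∂f₁/∂y = 5·x.
At (1, -1) this is 5.000.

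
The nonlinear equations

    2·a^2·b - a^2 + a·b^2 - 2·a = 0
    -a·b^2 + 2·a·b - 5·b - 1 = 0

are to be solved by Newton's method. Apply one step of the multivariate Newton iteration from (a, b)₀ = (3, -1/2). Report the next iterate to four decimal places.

(1.3655, -0.4483)

At (3, -1/2): F = (-23.2500, -2.2500).
Jacobian J = [[4·a·b - 2·a + b^2 - 2, 2·a^2 + 2·a·b], [-b^2 + 2·b, -2·a·b + 2·a - 5]].
At the point, J = [[-13.7500, 15.0000], [-1.2500, 4.0000]] (det J = -36.2500).
Solving J·Δ = −F gives Δ = (-1.6345, 0.0517).
Then the next iterate is (a, b)₁ = (1.3655, -0.4483).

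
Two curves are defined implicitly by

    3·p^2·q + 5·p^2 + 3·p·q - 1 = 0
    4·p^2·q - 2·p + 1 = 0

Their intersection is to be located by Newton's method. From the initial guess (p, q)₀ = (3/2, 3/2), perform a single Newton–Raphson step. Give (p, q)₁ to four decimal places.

At (3/2, 3/2): F = (27.1250, 11.5000).
Jacobian J = [[6·p·q + 10·p + 3·q, 3·p^2 + 3·p], [8·p·q - 2, 4·p^2]].
At the point, J = [[33.0000, 11.2500], [16.0000, 9.0000]] (det J = 117.0000).
Solving J·Δ = −F gives Δ = (-0.9808, 0.4658).
Then the next iterate is (p, q)₁ = (0.5192, 1.9658).

(0.5192, 1.9658)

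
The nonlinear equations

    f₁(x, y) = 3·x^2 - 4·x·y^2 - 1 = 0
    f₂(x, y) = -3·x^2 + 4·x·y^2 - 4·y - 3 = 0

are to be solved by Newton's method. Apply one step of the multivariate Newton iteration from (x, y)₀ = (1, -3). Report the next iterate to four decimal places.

(1.4667, -1.0000)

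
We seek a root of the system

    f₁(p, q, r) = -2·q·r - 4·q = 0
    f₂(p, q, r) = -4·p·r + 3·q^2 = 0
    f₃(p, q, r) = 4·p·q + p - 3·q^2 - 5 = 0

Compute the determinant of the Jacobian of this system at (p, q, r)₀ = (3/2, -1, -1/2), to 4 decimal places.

-42.0000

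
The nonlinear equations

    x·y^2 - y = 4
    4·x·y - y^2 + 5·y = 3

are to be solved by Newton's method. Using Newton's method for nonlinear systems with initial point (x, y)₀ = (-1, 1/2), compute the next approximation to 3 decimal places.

(0.375, -1.703)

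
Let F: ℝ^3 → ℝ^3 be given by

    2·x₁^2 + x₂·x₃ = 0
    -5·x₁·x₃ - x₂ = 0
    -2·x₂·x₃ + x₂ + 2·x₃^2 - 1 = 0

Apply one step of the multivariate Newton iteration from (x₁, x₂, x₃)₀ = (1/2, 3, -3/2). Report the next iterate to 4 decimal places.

(12.6250, 51.2500, 15.8750)

At (1/2, 3, -3/2): F = (-4.0000, 0.7500, 15.5000).
Jacobian J = [[4·x₁, x₃, x₂], [-5·x₃, -1, -5·x₁], [0, -2·x₃ + 1, -2·x₂ + 4·x₃]].
At the point, J = [[2.0000, -1.5000, 3.0000], [7.5000, -1.0000, -2.5000], [0.0000, 4.0000, -12.0000]] (det J = -1.0000).
Solving J·Δ = −F gives Δ = (12.1250, 48.2500, 17.3750).
Then the next iterate is (x₁, x₂, x₃)₁ = (12.6250, 51.2500, 15.8750).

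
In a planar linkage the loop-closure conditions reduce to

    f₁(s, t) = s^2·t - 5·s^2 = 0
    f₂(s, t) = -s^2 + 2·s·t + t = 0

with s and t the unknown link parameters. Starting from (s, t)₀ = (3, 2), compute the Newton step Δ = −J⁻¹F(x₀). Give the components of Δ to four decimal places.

(-2.1667, -1.3333)

At (3, 2): F = (-27.0000, 5.0000).
Jacobian J = [[2·s·t - 10·s, s^2], [-2·s + 2·t, 2·s + 1]].
At the point, J = [[-18.0000, 9.0000], [-2.0000, 7.0000]] (det J = -108.0000).
Solving J·Δ = −F gives Δ = (-2.1667, -1.3333).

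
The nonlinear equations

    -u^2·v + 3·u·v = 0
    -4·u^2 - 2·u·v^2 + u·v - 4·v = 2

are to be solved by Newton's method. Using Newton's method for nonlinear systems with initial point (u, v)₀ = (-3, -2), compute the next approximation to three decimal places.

At (-3, -2): F = (36.000, 0.000).
Jacobian J = [[-2·u·v + 3·v, -u^2 + 3·u], [-8·u - 2·v^2 + v, -4·u·v + u - 4]].
At the point, J = [[-18.000, -18.000], [14.000, -31.000]] (det J = 810.000).
Solving J·Δ = −F gives Δ = (1.378, 0.622).
Then the next iterate is (u, v)₁ = (-1.622, -1.378).

(-1.622, -1.378)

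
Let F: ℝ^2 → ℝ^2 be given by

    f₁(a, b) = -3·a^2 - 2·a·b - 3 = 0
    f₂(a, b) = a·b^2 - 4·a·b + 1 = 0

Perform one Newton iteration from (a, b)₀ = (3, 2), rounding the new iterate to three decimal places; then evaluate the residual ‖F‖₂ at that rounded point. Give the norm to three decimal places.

6.202

At (3, 2): F = (-42.000, -11.000).
Jacobian J = [[-6·a - 2·b, -2·a], [b^2 - 4·b, 2·a·b - 4·a]].
At the point, J = [[-22.000, -6.000], [-4.000, 0.000]] (det J = -24.000).
Solving J·Δ = −F gives Δ = (-2.750, 3.083).
Then the next iterate is (a, b)₁ = (0.250, 5.083).
Re-evaluating at (0.250, 5.083): F = (-5.729, 2.37622), so ‖F‖₂ = 6.202.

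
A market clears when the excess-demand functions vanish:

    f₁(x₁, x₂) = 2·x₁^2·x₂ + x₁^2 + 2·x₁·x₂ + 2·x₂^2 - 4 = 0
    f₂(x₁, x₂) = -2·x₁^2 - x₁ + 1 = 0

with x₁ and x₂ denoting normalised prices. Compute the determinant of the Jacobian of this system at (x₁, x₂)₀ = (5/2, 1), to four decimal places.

236.5000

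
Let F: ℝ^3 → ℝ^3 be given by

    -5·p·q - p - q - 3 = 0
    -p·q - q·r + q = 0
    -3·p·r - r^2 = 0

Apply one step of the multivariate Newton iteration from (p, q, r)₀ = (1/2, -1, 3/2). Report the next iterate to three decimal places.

At (1/2, -1, 3/2): F = (0.000, 1.000, -4.500).
Jacobian J = [[-5·q - 1, -5·p - 1, 0], [-q, -p - r + 1, -q], [-3·r, 0, -3·p - 2·r]].
At the point, J = [[4.000, -3.500, 0.000], [1.000, -1.000, 1.000], [-4.500, 0.000, -4.500]] (det J = 18.000).
Solving J·Δ = −F gives Δ = (0.000, 0.000, -1.000).
Then the next iterate is (p, q, r)₁ = (0.500, -1.000, 0.500).

(0.500, -1.000, 0.500)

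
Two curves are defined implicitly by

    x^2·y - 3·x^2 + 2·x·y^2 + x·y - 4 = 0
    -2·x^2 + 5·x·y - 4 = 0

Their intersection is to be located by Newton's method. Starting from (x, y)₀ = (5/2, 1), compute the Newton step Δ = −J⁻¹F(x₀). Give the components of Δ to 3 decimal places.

At (5/2, 1): F = (-9.000, -4.000).
Jacobian J = [[2·x·y - 6·x + 2·y^2 + y, x^2 + 4·x·y + x], [-4·x + 5·y, 5·x]].
At the point, J = [[-7.000, 18.750], [-5.000, 12.500]] (det J = 6.250).
Solving J·Δ = −F gives Δ = (6.000, 2.720).

(6.000, 2.720)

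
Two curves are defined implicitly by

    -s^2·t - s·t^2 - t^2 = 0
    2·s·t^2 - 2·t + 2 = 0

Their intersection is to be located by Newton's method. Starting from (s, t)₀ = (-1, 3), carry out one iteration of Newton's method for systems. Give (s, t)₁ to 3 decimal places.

At (-1, 3): F = (-3.000, -22.000).
Jacobian J = [[-2·s·t - t^2, -s^2 - 2·s·t - 2·t], [2·t^2, 4·s·t - 2]].
At the point, J = [[-3.000, -1.000], [18.000, -14.000]] (det J = 60.000).
Solving J·Δ = −F gives Δ = (-0.333, -2.000).
Then the next iterate is (s, t)₁ = (-1.333, 1.000).

(-1.333, 1.000)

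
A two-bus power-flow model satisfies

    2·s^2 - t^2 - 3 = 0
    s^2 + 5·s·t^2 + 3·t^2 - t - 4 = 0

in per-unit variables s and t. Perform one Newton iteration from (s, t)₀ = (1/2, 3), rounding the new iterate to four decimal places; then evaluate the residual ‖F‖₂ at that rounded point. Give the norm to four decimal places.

At (1/2, 3): F = (-11.5000, 42.7500).
Jacobian J = [[4·s, -2·t], [2·s + 5·t^2, 10·s·t + 6·t - 1]].
At the point, J = [[2.0000, -6.0000], [46.0000, 32.0000]] (det J = 340.0000).
Solving J·Δ = −F gives Δ = (0.3279, -1.8074).
Then the next iterate is (s, t)₁ = (0.8279, 1.1926).
Re-evaluating at (0.8279, 1.1926): F = (-3.051458, 5.647292), so ‖F‖₂ = 6.4190.

6.4190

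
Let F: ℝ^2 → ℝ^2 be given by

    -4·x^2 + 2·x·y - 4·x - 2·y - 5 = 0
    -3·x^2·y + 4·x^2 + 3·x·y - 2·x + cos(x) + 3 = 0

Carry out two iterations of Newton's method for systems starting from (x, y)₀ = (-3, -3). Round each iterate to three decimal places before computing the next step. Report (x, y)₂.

At (-3, -3): F = (-5.000, 152.01001).
Jacobian J = [[-8·x + 2·y - 4, 2·x - 2], [-6·x·y + 8·x + 3·y - sin(x) - 2, -3·x^2 + 3·x]].
At the point, J = [[14.000, -8.000], [-88.85888, -36.000]] (det J = -1214.87104).
Solving J·Δ = −F gives Δ = (1.149, 1.386).
Then the next iterate is (x, y)₁ = (-1.851, -1.614).
Round to (-1.851, -1.614) and repeat: F = (-2.09778, 45.68246), J = [[7.580, -5.702], [-38.61408, -15.83160]].
Δ = (0.863, 0.780), so (x, y)₂ = (-0.988, -0.834).

(-0.988, -0.834)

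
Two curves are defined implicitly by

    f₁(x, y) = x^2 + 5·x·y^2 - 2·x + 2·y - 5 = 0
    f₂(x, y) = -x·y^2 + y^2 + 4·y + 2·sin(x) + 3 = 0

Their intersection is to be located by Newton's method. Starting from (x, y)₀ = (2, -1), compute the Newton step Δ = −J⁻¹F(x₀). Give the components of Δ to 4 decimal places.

(-1.6338, -0.4687)

At (2, -1): F = (3.0000, -0.181405).
Jacobian J = [[2·x + 5·y^2 - 2, 10·x·y + 2], [-y^2 + 2·cos(x), -2·x·y + 2·y + 4]].
At the point, J = [[7.0000, -18.0000], [-1.832294, 6.0000]] (det J = 9.018714).
Solving J·Δ = −F gives Δ = (-1.6338, -0.4687).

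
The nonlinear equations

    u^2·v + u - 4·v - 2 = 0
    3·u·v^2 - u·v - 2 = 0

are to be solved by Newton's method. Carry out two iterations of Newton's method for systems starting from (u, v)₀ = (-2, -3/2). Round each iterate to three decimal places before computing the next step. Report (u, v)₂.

At (-2, -3/2): F = (-4.000, -18.500).
Jacobian J = [[2·u·v + 1, u^2 - 4], [3·v^2 - v, 6·u·v - u]].
At the point, J = [[7.000, 0.000], [8.250, 20.000]] (det J = 140.000).
Solving J·Δ = −F gives Δ = (0.571, 0.689).
Then the next iterate is (u, v)₁ = (-1.429, -0.811).
Round to (-1.429, -0.811) and repeat: F = (-1.84110, -5.97857), J = [[3.31784, -1.95796], [2.78416, 8.38251]].
Δ = (0.816, 0.442), so (u, v)₂ = (-0.613, -0.369).

(-0.613, -0.369)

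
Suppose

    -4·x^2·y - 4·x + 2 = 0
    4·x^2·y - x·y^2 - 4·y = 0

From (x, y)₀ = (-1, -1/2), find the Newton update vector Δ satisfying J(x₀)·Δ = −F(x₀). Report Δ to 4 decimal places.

(0.3043, 1.3913)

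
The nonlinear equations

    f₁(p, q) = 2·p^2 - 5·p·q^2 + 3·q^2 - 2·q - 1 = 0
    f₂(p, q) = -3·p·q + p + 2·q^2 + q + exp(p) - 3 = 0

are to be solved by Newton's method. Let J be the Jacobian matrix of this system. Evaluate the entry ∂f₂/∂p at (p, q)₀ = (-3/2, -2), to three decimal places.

7.223

∂f₂/∂p = -3·q + exp(p) + 1.
At (-3/2, -2) this is 7.223.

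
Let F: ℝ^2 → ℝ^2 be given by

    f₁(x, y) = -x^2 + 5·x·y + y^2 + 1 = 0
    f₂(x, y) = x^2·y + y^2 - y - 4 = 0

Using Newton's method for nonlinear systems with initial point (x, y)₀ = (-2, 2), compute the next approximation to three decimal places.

(-0.060, 3.360)

At (-2, 2): F = (-19.000, 6.000).
Jacobian J = [[-2·x + 5·y, 5·x + 2·y], [2·x·y, x^2 + 2·y - 1]].
At the point, J = [[14.000, -6.000], [-8.000, 7.000]] (det J = 50.000).
Solving J·Δ = −F gives Δ = (1.940, 1.360).
Then the next iterate is (x, y)₁ = (-0.060, 3.360).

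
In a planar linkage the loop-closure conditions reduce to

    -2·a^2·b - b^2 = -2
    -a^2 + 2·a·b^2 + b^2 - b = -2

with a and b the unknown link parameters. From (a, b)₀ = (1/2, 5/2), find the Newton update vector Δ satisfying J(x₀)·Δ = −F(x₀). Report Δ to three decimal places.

(-0.829, -0.247)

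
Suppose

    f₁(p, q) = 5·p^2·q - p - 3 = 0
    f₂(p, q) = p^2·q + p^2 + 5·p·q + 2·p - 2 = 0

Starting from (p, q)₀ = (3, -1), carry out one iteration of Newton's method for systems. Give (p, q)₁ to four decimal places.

At (3, -1): F = (-51.0000, -11.0000).
Jacobian J = [[10·p·q - 1, 5·p^2], [2·p·q + 2·p + 5·q + 2, p^2 + 5·p]].
At the point, J = [[-31.0000, 45.0000], [-3.0000, 24.0000]] (det J = -609.0000).
Solving J·Δ = −F gives Δ = (-1.1970, 0.3087).
Then the next iterate is (p, q)₁ = (1.8030, -0.6913).

(1.8030, -0.6913)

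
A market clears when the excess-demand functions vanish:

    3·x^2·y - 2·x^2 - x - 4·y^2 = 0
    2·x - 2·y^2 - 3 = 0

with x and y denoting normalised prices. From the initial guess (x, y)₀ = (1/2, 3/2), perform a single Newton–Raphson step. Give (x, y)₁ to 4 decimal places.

At (1/2, 3/2): F = (-8.8750, -6.5000).
Jacobian J = [[6·x·y - 4·x - 1, 3·x^2 - 8·y], [2, -4·y]].
At the point, J = [[1.5000, -11.2500], [2.0000, -6.0000]] (det J = 13.5000).
Solving J·Δ = −F gives Δ = (1.4722, -0.5926).
Then the next iterate is (x, y)₁ = (1.9722, 0.9074).

(1.9722, 0.9074)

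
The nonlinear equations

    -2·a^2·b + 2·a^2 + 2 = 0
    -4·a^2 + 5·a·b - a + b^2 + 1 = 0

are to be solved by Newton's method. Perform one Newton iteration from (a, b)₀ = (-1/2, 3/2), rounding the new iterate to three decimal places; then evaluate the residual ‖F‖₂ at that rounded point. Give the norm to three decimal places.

At (-1/2, 3/2): F = (1.750, -1.000).
Jacobian J = [[-4·a·b + 4·a, -2·a^2], [-8·a + 5·b - 1, 5·a + 2·b]].
At the point, J = [[1.000, -0.500], [10.500, 0.500]] (det J = 5.750).
Solving J·Δ = −F gives Δ = (-0.065, 3.370).
Then the next iterate is (a, b)₁ = (-0.565, 4.870).
Re-evaluating at (-0.565, 4.870): F = (-0.47080, 10.24725), so ‖F‖₂ = 10.258.

10.258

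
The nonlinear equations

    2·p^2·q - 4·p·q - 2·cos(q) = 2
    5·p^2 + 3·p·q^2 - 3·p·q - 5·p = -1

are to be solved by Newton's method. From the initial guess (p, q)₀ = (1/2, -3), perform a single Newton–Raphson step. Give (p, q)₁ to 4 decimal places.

(13.7729, 44.1976)

At (1/2, -3): F = (4.479985, 17.7500).
Jacobian J = [[4·p·q - 4·q, 2·p^2 - 4·p + 2·sin(q)], [10·p + 3·q^2 - 3·q - 5, 6·p·q - 3·p]].
At the point, J = [[6.0000, -1.782240], [36.0000, -10.5000]] (det J = 1.160641).
Solving J·Δ = −F gives Δ = (13.2729, 47.1976).
Then the next iterate is (p, q)₁ = (13.7729, 44.1976).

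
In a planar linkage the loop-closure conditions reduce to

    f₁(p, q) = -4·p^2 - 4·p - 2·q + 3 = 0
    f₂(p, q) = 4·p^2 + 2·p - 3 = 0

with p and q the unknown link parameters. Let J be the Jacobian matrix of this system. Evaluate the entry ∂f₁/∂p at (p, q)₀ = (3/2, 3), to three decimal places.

∂f₁/∂p = -8·p - 4.
At (3/2, 3) this is -16.000.

-16.000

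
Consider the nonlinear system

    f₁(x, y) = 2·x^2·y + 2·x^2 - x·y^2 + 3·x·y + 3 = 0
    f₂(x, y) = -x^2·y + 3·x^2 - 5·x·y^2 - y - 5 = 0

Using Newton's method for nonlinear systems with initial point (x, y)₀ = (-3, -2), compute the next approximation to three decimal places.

At (-3, -2): F = (15.000, 102.000).
Jacobian J = [[4·x·y + 4·x - y^2 + 3·y, 2·x^2 - 2·x·y + 3·x], [-2·x·y + 6·x - 5·y^2, -x^2 - 10·x·y - 1]].
At the point, J = [[2.000, -3.000], [-50.000, -70.000]] (det J = -290.000).
Solving J·Δ = −F gives Δ = (-2.566, 3.290).
Then the next iterate is (x, y)₁ = (-5.566, 1.290).

(-5.566, 1.290)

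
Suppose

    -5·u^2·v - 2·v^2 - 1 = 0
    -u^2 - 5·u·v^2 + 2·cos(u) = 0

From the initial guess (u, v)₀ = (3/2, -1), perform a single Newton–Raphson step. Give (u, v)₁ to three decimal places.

At (3/2, -1): F = (8.250, -9.60853).
Jacobian J = [[-10·u·v, -5·u^2 - 4·v], [-2·u - 5·v^2 - 2·sin(u), -10·u·v]].
At the point, J = [[15.000, -7.250], [-9.99499, 15.000]] (det J = 152.53632).
Solving J·Δ = −F gives Δ = (-0.355, 0.404).
Then the next iterate is (u, v)₁ = (1.145, -0.596).

(1.145, -0.596)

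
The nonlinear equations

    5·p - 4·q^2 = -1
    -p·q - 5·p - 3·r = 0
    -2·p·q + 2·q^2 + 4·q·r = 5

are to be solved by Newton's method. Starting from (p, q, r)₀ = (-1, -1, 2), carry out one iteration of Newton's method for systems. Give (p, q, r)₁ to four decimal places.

At (-1, -1, 2): F = (-8.0000, -2.0000, -13.0000).
Jacobian J = [[5, -8·q, 0], [-q - 5, -p, -3], [-2·q, -2·p + 4·q + 4·r, 4·q]].
At the point, J = [[5.0000, 8.0000, 0.0000], [-4.0000, 1.0000, -3.0000], [2.0000, 6.0000, -4.0000]] (det J = -106.0000).
Solving J·Δ = −F gives Δ = (1.2830, 0.1981, -2.3113).
Then the next iterate is (p, q, r)₁ = (0.2830, -0.8019, -0.3113).

(0.2830, -0.8019, -0.3113)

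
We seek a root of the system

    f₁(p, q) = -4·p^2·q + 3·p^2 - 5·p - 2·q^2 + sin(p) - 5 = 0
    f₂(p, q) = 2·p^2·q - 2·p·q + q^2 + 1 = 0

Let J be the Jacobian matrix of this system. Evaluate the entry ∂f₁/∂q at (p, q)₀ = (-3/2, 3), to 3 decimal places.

-21.000

∂f₁/∂q = -4·p^2 - 4·q.
At (-3/2, 3) this is -21.000.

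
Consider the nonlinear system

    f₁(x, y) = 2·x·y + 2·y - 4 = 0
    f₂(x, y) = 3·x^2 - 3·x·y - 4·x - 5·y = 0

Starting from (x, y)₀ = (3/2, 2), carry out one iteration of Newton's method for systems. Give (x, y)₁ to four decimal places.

(2.5379, -0.0303)

At (3/2, 2): F = (6.0000, -18.2500).
Jacobian J = [[2·y, 2·x + 2], [6·x - 3·y - 4, -3·x - 5]].
At the point, J = [[4.0000, 5.0000], [-1.0000, -9.5000]] (det J = -33.0000).
Solving J·Δ = −F gives Δ = (1.0379, -2.0303).
Then the next iterate is (x, y)₁ = (2.5379, -0.0303).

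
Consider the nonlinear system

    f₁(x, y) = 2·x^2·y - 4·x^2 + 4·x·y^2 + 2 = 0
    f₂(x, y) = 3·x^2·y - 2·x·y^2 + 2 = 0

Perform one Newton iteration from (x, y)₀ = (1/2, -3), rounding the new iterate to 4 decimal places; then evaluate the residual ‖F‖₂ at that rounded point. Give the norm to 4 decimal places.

3.8066

At (1/2, -3): F = (17.5000, -9.2500).
Jacobian J = [[4·x·y - 8·x + 4·y^2, 2·x^2 + 8·x·y], [6·x·y - 2·y^2, 3·x^2 - 4·x·y]].
At the point, J = [[26.0000, -11.5000], [-27.0000, 6.7500]] (det J = -135.0000).
Solving J·Δ = −F gives Δ = (0.0870, 1.7185).
Then the next iterate is (x, y)₁ = (0.5870, -1.2815).
Re-evaluating at (0.5870, -1.2815): F = (3.594578, -1.252688), so ‖F‖₂ = 3.8066.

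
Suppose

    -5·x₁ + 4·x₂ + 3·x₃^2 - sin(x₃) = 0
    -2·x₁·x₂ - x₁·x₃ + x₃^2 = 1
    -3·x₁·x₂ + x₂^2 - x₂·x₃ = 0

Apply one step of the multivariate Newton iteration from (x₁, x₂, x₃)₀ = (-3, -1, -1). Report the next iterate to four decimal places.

(0.0108, -1.0000, -1.0325)

At (-3, -1, -1): F = (14.841471, -9.0000, -9.0000).
Jacobian J = [[-5, 4, 6·x₃ - cos(x₃)], [-2·x₂ - x₃, -2·x₁, -x₁ + 2·x₃], [-3·x₂, -3·x₁ + 2·x₂ - x₃, -x₂]].
At the point, J = [[-5.0000, 4.0000, -6.540302], [3.0000, 6.0000, 1.0000], [3.0000, 8.0000, 1.0000]] (det J = -29.241814).
Solving J·Δ = −F gives Δ = (3.0108, 0.0000, -0.0325).
Then the next iterate is (x₁, x₂, x₃)₁ = (0.0108, -1.0000, -1.0325).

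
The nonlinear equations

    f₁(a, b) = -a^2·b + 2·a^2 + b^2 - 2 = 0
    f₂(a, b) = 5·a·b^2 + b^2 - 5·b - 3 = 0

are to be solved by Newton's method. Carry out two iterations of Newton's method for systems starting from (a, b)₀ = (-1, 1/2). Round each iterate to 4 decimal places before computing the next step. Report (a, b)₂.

(-0.7158, -0.9057)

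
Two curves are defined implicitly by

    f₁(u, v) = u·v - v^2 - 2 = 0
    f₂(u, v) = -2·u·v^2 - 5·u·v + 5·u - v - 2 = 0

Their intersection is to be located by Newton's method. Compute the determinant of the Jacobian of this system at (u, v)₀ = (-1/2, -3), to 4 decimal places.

2.5000

J = [[v, u - 2·v], [-2·v^2 - 5·v + 5, -4·u·v - 5·u - 1]].
At the point, J = [[-3.0000, 5.5000], [2.0000, -4.5000]].
det J = 2.5000.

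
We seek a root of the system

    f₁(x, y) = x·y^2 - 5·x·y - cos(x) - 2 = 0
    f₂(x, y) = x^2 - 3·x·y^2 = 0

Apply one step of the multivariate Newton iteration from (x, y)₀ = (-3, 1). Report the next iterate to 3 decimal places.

At (-3, 1): F = (10.98999, 18.000).
Jacobian J = [[y^2 - 5·y + sin(x), 2·x·y - 5·x], [2·x - 3·y^2, -6·x·y]].
At the point, J = [[-4.14112, 9.000], [-9.000, 18.000]] (det J = 6.45984).
Solving J·Δ = −F gives Δ = (-5.545, -3.773).
Then the next iterate is (x, y)₁ = (-8.545, -2.773).

(-8.545, -2.773)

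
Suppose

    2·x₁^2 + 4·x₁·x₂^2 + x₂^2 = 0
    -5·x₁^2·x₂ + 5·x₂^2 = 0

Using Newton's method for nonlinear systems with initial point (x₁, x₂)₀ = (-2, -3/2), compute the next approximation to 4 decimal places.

(-1.0000, -1.1786)

At (-2, -3/2): F = (-7.7500, 41.2500).
Jacobian J = [[4·x₁ + 4·x₂^2, 8·x₁·x₂ + 2·x₂], [-10·x₁·x₂, -5·x₁^2 + 10·x₂]].
At the point, J = [[1.0000, 21.0000], [-30.0000, -35.0000]] (det J = 595.0000).
Solving J·Δ = −F gives Δ = (1.0000, 0.3214).
Then the next iterate is (x₁, x₂)₁ = (-1.0000, -1.1786).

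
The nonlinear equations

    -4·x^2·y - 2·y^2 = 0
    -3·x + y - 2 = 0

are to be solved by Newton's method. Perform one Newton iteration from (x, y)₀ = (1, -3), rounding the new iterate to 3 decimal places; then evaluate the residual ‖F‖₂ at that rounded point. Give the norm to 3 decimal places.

At (1, -3): F = (-6.000, -8.000).
Jacobian J = [[-8·x·y, -4·x^2 - 4·y], [-3, 1]].
At the point, J = [[24.000, 8.000], [-3.000, 1.000]] (det J = 48.000).
Solving J·Δ = −F gives Δ = (-1.208, 4.375).
Then the next iterate is (x, y)₁ = (-0.208, 1.375).
Re-evaluating at (-0.208, 1.375): F = (-4.01920, -0.001), so ‖F‖₂ = 4.019.

4.019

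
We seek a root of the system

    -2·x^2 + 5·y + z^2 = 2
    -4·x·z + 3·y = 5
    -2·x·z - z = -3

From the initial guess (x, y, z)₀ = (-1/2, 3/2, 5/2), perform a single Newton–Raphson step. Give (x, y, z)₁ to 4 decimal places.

At (-1/2, 3/2, 5/2): F = (11.2500, 4.5000, 3.0000).
Jacobian J = [[-4·x, 5, 2·z], [-4·z, 3, -4·x], [-2·z, 0, -2·x - 1]].
At the point, J = [[2.0000, 5.0000, 5.0000], [-10.0000, 3.0000, 2.0000], [-5.0000, 0.0000, 0.0000]] (det J = 25.0000).
Solving J·Δ = −F gives Δ = (0.6000, 6.4800, -8.9700).
Then the next iterate is (x, y, z)₁ = (0.1000, 7.9800, -6.4700).

(0.1000, 7.9800, -6.4700)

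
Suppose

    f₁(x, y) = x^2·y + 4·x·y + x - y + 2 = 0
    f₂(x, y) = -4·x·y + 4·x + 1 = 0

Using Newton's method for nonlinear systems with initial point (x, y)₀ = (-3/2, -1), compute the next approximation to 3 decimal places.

At (-3/2, -1): F = (5.250, -11.000).
Jacobian J = [[2·x·y + 4·y + 1, x^2 + 4·x - 1], [-4·y + 4, -4·x]].
At the point, J = [[0.000, -4.750], [8.000, 6.000]] (det J = 38.000).
Solving J·Δ = −F gives Δ = (0.546, 1.105).
Then the next iterate is (x, y)₁ = (-0.954, 0.105).

(-0.954, 0.105)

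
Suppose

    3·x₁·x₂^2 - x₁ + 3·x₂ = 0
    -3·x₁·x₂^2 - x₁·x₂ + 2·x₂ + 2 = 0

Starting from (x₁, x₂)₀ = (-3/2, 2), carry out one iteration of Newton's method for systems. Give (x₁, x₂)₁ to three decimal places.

(-8.264, -3.660)

At (-3/2, 2): F = (-10.500, 27.000).
Jacobian J = [[3·x₂^2 - 1, 6·x₁·x₂ + 3], [-3·x₂^2 - x₂, -6·x₁·x₂ - x₁ + 2]].
At the point, J = [[11.000, -15.000], [-14.000, 21.500]] (det J = 26.500).
Solving J·Δ = −F gives Δ = (-6.764, -5.660).
Then the next iterate is (x₁, x₂)₁ = (-8.264, -3.660).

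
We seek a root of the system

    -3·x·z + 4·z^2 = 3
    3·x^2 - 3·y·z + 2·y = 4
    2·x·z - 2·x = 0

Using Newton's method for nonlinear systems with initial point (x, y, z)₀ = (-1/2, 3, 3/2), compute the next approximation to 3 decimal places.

(-0.667, 1.300, 0.833)

At (-1/2, 3, 3/2): F = (8.250, -10.750, -0.500).
Jacobian J = [[-3·z, 0, -3·x + 8·z], [6·x, -3·z + 2, -3·y], [2·z - 2, 0, 2·x]].
At the point, J = [[-4.500, 0.000, 13.500], [-3.000, -2.500, -9.000], [1.000, 0.000, -1.000]] (det J = 22.500).
Solving J·Δ = −F gives Δ = (-0.167, -1.700, -0.667).
Then the next iterate is (x, y, z)₁ = (-0.667, 1.300, 0.833).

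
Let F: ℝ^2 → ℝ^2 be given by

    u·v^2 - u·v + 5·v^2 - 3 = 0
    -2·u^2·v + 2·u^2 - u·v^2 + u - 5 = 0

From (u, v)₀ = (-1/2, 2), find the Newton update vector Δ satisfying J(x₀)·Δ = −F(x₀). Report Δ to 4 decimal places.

(-4.5581, -0.3721)

At (-1/2, 2): F = (16.0000, -4.0000).
Jacobian J = [[v^2 - v, 2·u·v - u + 10·v], [-4·u·v + 4·u - v^2 + 1, -2·u^2 - 2·u·v]].
At the point, J = [[2.0000, 18.5000], [-1.0000, 1.5000]] (det J = 21.5000).
Solving J·Δ = −F gives Δ = (-4.5581, -0.3721).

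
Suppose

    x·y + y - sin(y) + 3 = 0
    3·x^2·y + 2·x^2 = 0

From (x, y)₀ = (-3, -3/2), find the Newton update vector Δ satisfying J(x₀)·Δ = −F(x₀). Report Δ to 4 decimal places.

(15.0802, -7.5445)

At (-3, -3/2): F = (6.997495, -22.5000).
Jacobian J = [[y, x - cos(y) + 1], [6·x·y + 4·x, 3·x^2]].
At the point, J = [[-1.5000, -2.070737], [15.0000, 27.0000]] (det J = -9.438942).
Solving J·Δ = −F gives Δ = (15.0802, -7.5445).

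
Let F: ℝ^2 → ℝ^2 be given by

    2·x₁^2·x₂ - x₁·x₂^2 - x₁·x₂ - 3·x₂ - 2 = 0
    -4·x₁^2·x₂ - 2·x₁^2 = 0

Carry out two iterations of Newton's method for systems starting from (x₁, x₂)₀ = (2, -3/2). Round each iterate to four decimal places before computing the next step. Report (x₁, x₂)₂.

At (2, -3/2): F = (-11.0000, 16.0000).
Jacobian J = [[4·x₁·x₂ - x₂^2 - x₂, 2·x₁^2 - 2·x₁·x₂ - x₁ - 3], [-8·x₁·x₂ - 4·x₁, -4·x₁^2]].
At the point, J = [[-12.7500, 9.0000], [16.0000, -16.0000]] (det J = 60.0000).
Solving J·Δ = −F gives Δ = (-0.5333, 0.4667).
Then the next iterate is (x₁, x₂)₁ = (1.4667, -1.0333).
Round to (1.4667, -1.0333) and repeat: F = (-3.396256, 4.588959), J = [[-6.096573, 2.8668], [6.257529, -8.604836]].
Δ = (-0.4655, 0.1948), so (x₁, x₂)₂ = (1.0012, -0.8385).

(1.0012, -0.8385)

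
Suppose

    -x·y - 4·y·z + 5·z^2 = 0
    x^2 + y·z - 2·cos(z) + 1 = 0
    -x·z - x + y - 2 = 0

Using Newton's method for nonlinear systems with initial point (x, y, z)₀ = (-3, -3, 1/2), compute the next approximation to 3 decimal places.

(-1.376, 1.235, 0.067)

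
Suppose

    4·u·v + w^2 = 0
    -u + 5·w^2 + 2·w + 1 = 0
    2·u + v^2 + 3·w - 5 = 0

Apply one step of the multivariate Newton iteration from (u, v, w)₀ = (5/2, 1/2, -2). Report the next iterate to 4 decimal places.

At (5/2, 1/2, -2): F = (9.0000, 14.5000, -5.7500).
Jacobian J = [[4·v, 4·u, 2·w], [-1, 0, 10·w + 2], [2, 2·v, 3]].
At the point, J = [[2.0000, 10.0000, -4.0000], [-1.0000, 0.0000, -18.0000], [2.0000, 1.0000, 3.0000]] (det J = -290.0000).
Solving J·Δ = −F gives Δ = (2.4276, -1.1172, 0.6707).
Then the next iterate is (u, v, w)₁ = (4.9276, -0.6172, -1.3293).

(4.9276, -0.6172, -1.3293)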